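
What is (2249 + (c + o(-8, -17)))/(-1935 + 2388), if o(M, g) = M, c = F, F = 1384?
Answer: 3625/453 ≈ 8.0022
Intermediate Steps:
c = 1384
(2249 + (c + o(-8, -17)))/(-1935 + 2388) = (2249 + (1384 - 8))/(-1935 + 2388) = (2249 + 1376)/453 = 3625*(1/453) = 3625/453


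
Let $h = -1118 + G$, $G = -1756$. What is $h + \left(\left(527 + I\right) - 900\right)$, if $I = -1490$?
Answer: $-4737$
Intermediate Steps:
$h = -2874$ ($h = -1118 - 1756 = -2874$)
$h + \left(\left(527 + I\right) - 900\right) = -2874 + \left(\left(527 - 1490\right) - 900\right) = -2874 - 1863 = -4737$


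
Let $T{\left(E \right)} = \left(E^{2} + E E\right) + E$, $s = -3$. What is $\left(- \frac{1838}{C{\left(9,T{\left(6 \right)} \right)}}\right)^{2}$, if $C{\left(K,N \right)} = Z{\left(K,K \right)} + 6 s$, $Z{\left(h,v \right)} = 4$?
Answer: $\frac{844561}{49} \approx 17236.0$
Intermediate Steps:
$T{\left(E \right)} = E + 2 E^{2}$ ($T{\left(E \right)} = \left(E^{2} + E^{2}\right) + E = 2 E^{2} + E = E + 2 E^{2}$)
$C{\left(K,N \right)} = -14$ ($C{\left(K,N \right)} = 4 + 6 \left(-3\right) = 4 - 18 = -14$)
$\left(- \frac{1838}{C{\left(9,T{\left(6 \right)} \right)}}\right)^{2} = \left(- \frac{1838}{-14}\right)^{2} = \left(\left(-1838\right) \left(- \frac{1}{14}\right)\right)^{2} = \left(\frac{919}{7}\right)^{2} = \frac{844561}{49}$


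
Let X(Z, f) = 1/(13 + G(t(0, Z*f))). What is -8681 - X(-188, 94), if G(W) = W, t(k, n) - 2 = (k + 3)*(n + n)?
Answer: -920333576/106017 ≈ -8681.0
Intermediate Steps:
t(k, n) = 2 + 2*n*(3 + k) (t(k, n) = 2 + (k + 3)*(n + n) = 2 + (3 + k)*(2*n) = 2 + 2*n*(3 + k))
X(Z, f) = 1/(15 + 6*Z*f) (X(Z, f) = 1/(13 + (2 + 6*(Z*f) + 2*0*(Z*f))) = 1/(13 + (2 + 6*Z*f + 0)) = 1/(13 + (2 + 6*Z*f)) = 1/(15 + 6*Z*f))
-8681 - X(-188, 94) = -8681 - 1/(3*(5 + 2*(-188)*94)) = -8681 - 1/(3*(5 - 35344)) = -8681 - 1/(3*(-35339)) = -8681 - (-1)/(3*35339) = -8681 - 1*(-1/106017) = -8681 + 1/106017 = -920333576/106017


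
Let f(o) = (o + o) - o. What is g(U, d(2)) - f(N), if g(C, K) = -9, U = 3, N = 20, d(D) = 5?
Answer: -29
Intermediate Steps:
f(o) = o (f(o) = 2*o - o = o)
g(U, d(2)) - f(N) = -9 - 1*20 = -9 - 20 = -29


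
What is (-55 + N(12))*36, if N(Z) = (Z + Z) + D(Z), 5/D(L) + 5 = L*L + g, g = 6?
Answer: -32328/29 ≈ -1114.8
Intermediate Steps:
D(L) = 5/(1 + L²) (D(L) = 5/(-5 + (L*L + 6)) = 5/(-5 + (L² + 6)) = 5/(-5 + (6 + L²)) = 5/(1 + L²))
N(Z) = 2*Z + 5/(1 + Z²) (N(Z) = (Z + Z) + 5/(1 + Z²) = 2*Z + 5/(1 + Z²))
(-55 + N(12))*36 = (-55 + (5 + 2*12*(1 + 12²))/(1 + 12²))*36 = (-55 + (5 + 2*12*(1 + 144))/(1 + 144))*36 = (-55 + (5 + 2*12*145)/145)*36 = (-55 + (5 + 3480)/145)*36 = (-55 + (1/145)*3485)*36 = (-55 + 697/29)*36 = -898/29*36 = -32328/29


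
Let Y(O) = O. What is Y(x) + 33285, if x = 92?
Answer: 33377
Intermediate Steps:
Y(x) + 33285 = 92 + 33285 = 33377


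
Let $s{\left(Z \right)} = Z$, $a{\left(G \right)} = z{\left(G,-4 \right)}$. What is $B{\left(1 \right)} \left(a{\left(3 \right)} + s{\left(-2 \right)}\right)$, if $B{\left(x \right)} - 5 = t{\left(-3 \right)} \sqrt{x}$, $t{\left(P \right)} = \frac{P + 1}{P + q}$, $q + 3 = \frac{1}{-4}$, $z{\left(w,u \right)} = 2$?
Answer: $0$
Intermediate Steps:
$a{\left(G \right)} = 2$
$q = - \frac{13}{4}$ ($q = -3 + \frac{1}{-4} = -3 - \frac{1}{4} = - \frac{13}{4} \approx -3.25$)
$t{\left(P \right)} = \frac{1 + P}{- \frac{13}{4} + P}$ ($t{\left(P \right)} = \frac{P + 1}{P - \frac{13}{4}} = \frac{1 + P}{- \frac{13}{4} + P}$)
$B{\left(x \right)} = 5 + \frac{8 \sqrt{x}}{25}$ ($B{\left(x \right)} = 5 + \frac{4 \left(1 - 3\right)}{-13 + 4 \left(-3\right)} \sqrt{x} = 5 + 4 \frac{1}{-13 - 12} \left(-2\right) \sqrt{x} = 5 + 4 \frac{1}{-25} \left(-2\right) \sqrt{x} = 5 + 4 \left(- \frac{1}{25}\right) \left(-2\right) \sqrt{x} = 5 + \frac{8 \sqrt{x}}{25}$)
$B{\left(1 \right)} \left(a{\left(3 \right)} + s{\left(-2 \right)}\right) = \left(5 + \frac{8 \sqrt{1}}{25}\right) \left(2 - 2\right) = \left(5 + \frac{8}{25} \cdot 1\right) 0 = \left(5 + \frac{8}{25}\right) 0 = \frac{133}{25} \cdot 0 = 0$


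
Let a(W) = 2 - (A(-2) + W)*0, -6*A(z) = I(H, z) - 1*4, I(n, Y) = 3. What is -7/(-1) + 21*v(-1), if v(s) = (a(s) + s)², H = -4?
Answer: 28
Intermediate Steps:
A(z) = ⅙ (A(z) = -(3 - 1*4)/6 = -(3 - 4)/6 = -⅙*(-1) = ⅙)
a(W) = 2 (a(W) = 2 - (⅙ + W)*0 = 2 - 1*0 = 2 + 0 = 2)
v(s) = (2 + s)²
-7/(-1) + 21*v(-1) = -7/(-1) + 21*(2 - 1)² = -7*(-1) + 21*1² = 7 + 21*1 = 7 + 21 = 28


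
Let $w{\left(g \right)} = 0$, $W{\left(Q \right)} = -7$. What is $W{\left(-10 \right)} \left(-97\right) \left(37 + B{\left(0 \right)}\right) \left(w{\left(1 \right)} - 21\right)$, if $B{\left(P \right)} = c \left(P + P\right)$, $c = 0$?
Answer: $-527583$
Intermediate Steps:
$B{\left(P \right)} = 0$ ($B{\left(P \right)} = 0 \left(P + P\right) = 0 \cdot 2 P = 0$)
$W{\left(-10 \right)} \left(-97\right) \left(37 + B{\left(0 \right)}\right) \left(w{\left(1 \right)} - 21\right) = \left(-7\right) \left(-97\right) \left(37 + 0\right) \left(0 - 21\right) = 679 \cdot 37 \left(-21\right) = 679 \left(-777\right) = -527583$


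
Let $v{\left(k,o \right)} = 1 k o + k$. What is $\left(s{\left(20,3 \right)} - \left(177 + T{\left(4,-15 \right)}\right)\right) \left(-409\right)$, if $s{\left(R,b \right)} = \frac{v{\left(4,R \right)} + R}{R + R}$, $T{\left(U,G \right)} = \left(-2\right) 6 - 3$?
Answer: $\frac{325973}{5} \approx 65195.0$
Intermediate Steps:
$T{\left(U,G \right)} = -15$ ($T{\left(U,G \right)} = -12 - 3 = -15$)
$v{\left(k,o \right)} = k + k o$ ($v{\left(k,o \right)} = k o + k = k + k o$)
$s{\left(R,b \right)} = \frac{4 + 5 R}{2 R}$ ($s{\left(R,b \right)} = \frac{4 \left(1 + R\right) + R}{R + R} = \frac{\left(4 + 4 R\right) + R}{2 R} = \left(4 + 5 R\right) \frac{1}{2 R} = \frac{4 + 5 R}{2 R}$)
$\left(s{\left(20,3 \right)} - \left(177 + T{\left(4,-15 \right)}\right)\right) \left(-409\right) = \left(\left(\frac{5}{2} + \frac{2}{20}\right) - 162\right) \left(-409\right) = \left(\left(\frac{5}{2} + 2 \cdot \frac{1}{20}\right) + \left(-177 + 15\right)\right) \left(-409\right) = \left(\left(\frac{5}{2} + \frac{1}{10}\right) - 162\right) \left(-409\right) = \left(\frac{13}{5} - 162\right) \left(-409\right) = \left(- \frac{797}{5}\right) \left(-409\right) = \frac{325973}{5}$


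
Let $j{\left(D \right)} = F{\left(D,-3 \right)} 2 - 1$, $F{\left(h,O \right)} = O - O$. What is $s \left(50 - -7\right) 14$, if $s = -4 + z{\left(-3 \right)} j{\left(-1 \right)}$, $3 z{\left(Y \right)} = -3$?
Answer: $-2394$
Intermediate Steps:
$F{\left(h,O \right)} = 0$
$z{\left(Y \right)} = -1$ ($z{\left(Y \right)} = \frac{1}{3} \left(-3\right) = -1$)
$j{\left(D \right)} = -1$ ($j{\left(D \right)} = 0 \cdot 2 - 1 = 0 - 1 = -1$)
$s = -3$ ($s = -4 - -1 = -4 + 1 = -3$)
$s \left(50 - -7\right) 14 = - 3 \left(50 - -7\right) 14 = - 3 \left(50 + 7\right) 14 = \left(-3\right) 57 \cdot 14 = \left(-171\right) 14 = -2394$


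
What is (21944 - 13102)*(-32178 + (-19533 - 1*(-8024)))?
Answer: -386280454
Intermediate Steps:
(21944 - 13102)*(-32178 + (-19533 - 1*(-8024))) = 8842*(-32178 + (-19533 + 8024)) = 8842*(-32178 - 11509) = 8842*(-43687) = -386280454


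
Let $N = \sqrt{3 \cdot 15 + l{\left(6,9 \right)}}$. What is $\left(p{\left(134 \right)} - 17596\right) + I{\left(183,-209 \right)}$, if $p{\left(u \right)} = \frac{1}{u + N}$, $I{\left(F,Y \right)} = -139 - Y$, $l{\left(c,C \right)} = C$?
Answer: $- \frac{156875159}{8951} - \frac{3 \sqrt{6}}{17902} \approx -17526.0$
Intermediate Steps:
$N = 3 \sqrt{6}$ ($N = \sqrt{3 \cdot 15 + 9} = \sqrt{45 + 9} = \sqrt{54} = 3 \sqrt{6} \approx 7.3485$)
$p{\left(u \right)} = \frac{1}{u + 3 \sqrt{6}}$
$\left(p{\left(134 \right)} - 17596\right) + I{\left(183,-209 \right)} = \left(\frac{1}{134 + 3 \sqrt{6}} - 17596\right) - -70 = \left(\frac{1}{134 + 3 \sqrt{6}} - 17596\right) + \left(-139 + 209\right) = \left(-17596 + \frac{1}{134 + 3 \sqrt{6}}\right) + 70 = -17526 + \frac{1}{134 + 3 \sqrt{6}}$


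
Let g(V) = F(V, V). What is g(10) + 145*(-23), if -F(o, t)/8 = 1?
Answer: -3343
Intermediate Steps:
F(o, t) = -8 (F(o, t) = -8*1 = -8)
g(V) = -8
g(10) + 145*(-23) = -8 + 145*(-23) = -8 - 3335 = -3343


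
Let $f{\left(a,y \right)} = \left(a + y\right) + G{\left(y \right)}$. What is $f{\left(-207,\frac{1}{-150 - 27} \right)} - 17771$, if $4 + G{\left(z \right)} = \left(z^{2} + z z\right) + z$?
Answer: $- \frac{563358430}{31329} \approx -17982.0$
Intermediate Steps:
$G{\left(z \right)} = -4 + z + 2 z^{2}$ ($G{\left(z \right)} = -4 + \left(\left(z^{2} + z z\right) + z\right) = -4 + \left(\left(z^{2} + z^{2}\right) + z\right) = -4 + \left(2 z^{2} + z\right) = -4 + \left(z + 2 z^{2}\right) = -4 + z + 2 z^{2}$)
$f{\left(a,y \right)} = -4 + a + 2 y + 2 y^{2}$ ($f{\left(a,y \right)} = \left(a + y\right) + \left(-4 + y + 2 y^{2}\right) = -4 + a + 2 y + 2 y^{2}$)
$f{\left(-207,\frac{1}{-150 - 27} \right)} - 17771 = \left(-4 - 207 + \frac{2}{-150 - 27} + 2 \left(\frac{1}{-150 - 27}\right)^{2}\right) - 17771 = \left(-4 - 207 + \frac{2}{-177} + 2 \left(\frac{1}{-177}\right)^{2}\right) - 17771 = \left(-4 - 207 + 2 \left(- \frac{1}{177}\right) + 2 \left(- \frac{1}{177}\right)^{2}\right) - 17771 = \left(-4 - 207 - \frac{2}{177} + 2 \cdot \frac{1}{31329}\right) - 17771 = \left(-4 - 207 - \frac{2}{177} + \frac{2}{31329}\right) - 17771 = - \frac{6610771}{31329} - 17771 = - \frac{563358430}{31329}$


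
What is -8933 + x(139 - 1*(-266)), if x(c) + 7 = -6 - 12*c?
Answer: -13806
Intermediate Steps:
x(c) = -13 - 12*c (x(c) = -7 + (-6 - 12*c) = -13 - 12*c)
-8933 + x(139 - 1*(-266)) = -8933 + (-13 - 12*(139 - 1*(-266))) = -8933 + (-13 - 12*(139 + 266)) = -8933 + (-13 - 12*405) = -8933 + (-13 - 4860) = -8933 - 4873 = -13806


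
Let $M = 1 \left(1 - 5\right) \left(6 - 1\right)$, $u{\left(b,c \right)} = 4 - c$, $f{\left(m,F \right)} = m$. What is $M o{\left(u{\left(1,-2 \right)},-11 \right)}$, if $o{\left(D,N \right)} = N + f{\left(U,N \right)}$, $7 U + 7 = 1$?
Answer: $\frac{1660}{7} \approx 237.14$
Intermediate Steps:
$U = - \frac{6}{7}$ ($U = -1 + \frac{1}{7} \cdot 1 = -1 + \frac{1}{7} = - \frac{6}{7} \approx -0.85714$)
$M = -20$ ($M = 1 \left(\left(-4\right) 5\right) = 1 \left(-20\right) = -20$)
$o{\left(D,N \right)} = - \frac{6}{7} + N$ ($o{\left(D,N \right)} = N - \frac{6}{7} = - \frac{6}{7} + N$)
$M o{\left(u{\left(1,-2 \right)},-11 \right)} = - 20 \left(- \frac{6}{7} - 11\right) = \left(-20\right) \left(- \frac{83}{7}\right) = \frac{1660}{7}$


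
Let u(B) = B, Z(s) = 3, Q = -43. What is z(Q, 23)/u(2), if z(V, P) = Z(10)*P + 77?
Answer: 73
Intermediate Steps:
z(V, P) = 77 + 3*P (z(V, P) = 3*P + 77 = 77 + 3*P)
z(Q, 23)/u(2) = (77 + 3*23)/2 = (77 + 69)*(1/2) = 146*(1/2) = 73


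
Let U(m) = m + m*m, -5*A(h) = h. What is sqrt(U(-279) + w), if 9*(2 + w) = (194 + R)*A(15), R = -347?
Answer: sqrt(77611) ≈ 278.59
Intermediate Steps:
A(h) = -h/5
U(m) = m + m**2
w = 49 (w = -2 + ((194 - 347)*(-1/5*15))/9 = -2 + (-153*(-3))/9 = -2 + (1/9)*459 = -2 + 51 = 49)
sqrt(U(-279) + w) = sqrt(-279*(1 - 279) + 49) = sqrt(-279*(-278) + 49) = sqrt(77562 + 49) = sqrt(77611)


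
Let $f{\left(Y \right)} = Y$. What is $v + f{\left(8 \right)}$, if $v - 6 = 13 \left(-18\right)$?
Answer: $-220$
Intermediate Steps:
$v = -228$ ($v = 6 + 13 \left(-18\right) = 6 - 234 = -228$)
$v + f{\left(8 \right)} = -228 + 8 = -220$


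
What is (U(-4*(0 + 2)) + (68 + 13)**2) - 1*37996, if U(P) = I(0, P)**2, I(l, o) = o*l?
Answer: -31435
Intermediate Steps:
I(l, o) = l*o
U(P) = 0 (U(P) = (0*P)**2 = 0**2 = 0)
(U(-4*(0 + 2)) + (68 + 13)**2) - 1*37996 = (0 + (68 + 13)**2) - 1*37996 = (0 + 81**2) - 37996 = (0 + 6561) - 37996 = 6561 - 37996 = -31435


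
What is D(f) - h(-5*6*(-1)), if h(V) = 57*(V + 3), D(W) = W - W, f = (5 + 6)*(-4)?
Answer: -1881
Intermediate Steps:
f = -44 (f = 11*(-4) = -44)
D(W) = 0
h(V) = 171 + 57*V (h(V) = 57*(3 + V) = 171 + 57*V)
D(f) - h(-5*6*(-1)) = 0 - (171 + 57*(-5*6*(-1))) = 0 - (171 + 57*(-30*(-1))) = 0 - (171 + 57*30) = 0 - (171 + 1710) = 0 - 1*1881 = 0 - 1881 = -1881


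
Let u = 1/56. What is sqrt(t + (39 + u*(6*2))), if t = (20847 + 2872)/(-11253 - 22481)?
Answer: 5*sqrt(21474271651)/118069 ≈ 6.2057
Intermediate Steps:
t = -23719/33734 (t = 23719/(-33734) = 23719*(-1/33734) = -23719/33734 ≈ -0.70312)
u = 1/56 ≈ 0.017857
sqrt(t + (39 + u*(6*2))) = sqrt(-23719/33734 + (39 + (6*2)/56)) = sqrt(-23719/33734 + (39 + (1/56)*12)) = sqrt(-23719/33734 + (39 + 3/14)) = sqrt(-23719/33734 + 549/14) = sqrt(4546975/118069) = 5*sqrt(21474271651)/118069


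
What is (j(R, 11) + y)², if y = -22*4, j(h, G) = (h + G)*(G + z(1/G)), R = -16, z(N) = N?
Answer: 2490084/121 ≈ 20579.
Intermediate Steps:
j(h, G) = (G + h)*(G + 1/G) (j(h, G) = (h + G)*(G + 1/G) = (G + h)*(G + 1/G))
y = -88
(j(R, 11) + y)² = ((1 + 11² + 11*(-16) - 16/11) - 88)² = ((1 + 121 - 176 - 16*1/11) - 88)² = ((1 + 121 - 176 - 16/11) - 88)² = (-610/11 - 88)² = (-1578/11)² = 2490084/121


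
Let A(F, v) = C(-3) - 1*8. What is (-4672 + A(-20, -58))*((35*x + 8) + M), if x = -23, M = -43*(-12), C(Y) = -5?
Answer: 1316485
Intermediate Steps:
M = 516
A(F, v) = -13 (A(F, v) = -5 - 1*8 = -5 - 8 = -13)
(-4672 + A(-20, -58))*((35*x + 8) + M) = (-4672 - 13)*((35*(-23) + 8) + 516) = -4685*((-805 + 8) + 516) = -4685*(-797 + 516) = -4685*(-281) = 1316485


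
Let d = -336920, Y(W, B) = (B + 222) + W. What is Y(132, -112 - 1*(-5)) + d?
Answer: -336673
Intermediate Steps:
Y(W, B) = 222 + B + W (Y(W, B) = (222 + B) + W = 222 + B + W)
Y(132, -112 - 1*(-5)) + d = (222 + (-112 - 1*(-5)) + 132) - 336920 = (222 + (-112 + 5) + 132) - 336920 = (222 - 107 + 132) - 336920 = 247 - 336920 = -336673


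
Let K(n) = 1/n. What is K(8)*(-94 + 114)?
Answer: 5/2 ≈ 2.5000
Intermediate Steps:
K(8)*(-94 + 114) = (-94 + 114)/8 = (1/8)*20 = 5/2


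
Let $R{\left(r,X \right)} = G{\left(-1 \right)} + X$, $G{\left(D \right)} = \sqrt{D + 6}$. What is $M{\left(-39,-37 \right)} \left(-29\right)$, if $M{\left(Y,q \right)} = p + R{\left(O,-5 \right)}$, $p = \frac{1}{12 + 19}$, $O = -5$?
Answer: $\frac{4466}{31} - 29 \sqrt{5} \approx 79.219$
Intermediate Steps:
$p = \frac{1}{31} \approx 0.032258$
$G{\left(D \right)} = \sqrt{6 + D}$
$R{\left(r,X \right)} = X + \sqrt{5}$ ($R{\left(r,X \right)} = \sqrt{6 - 1} + X = \sqrt{5} + X = X + \sqrt{5}$)
$M{\left(Y,q \right)} = - \frac{154}{31} + \sqrt{5}$ ($M{\left(Y,q \right)} = \frac{1}{31} - \left(5 - \sqrt{5}\right) = - \frac{154}{31} + \sqrt{5}$)
$M{\left(-39,-37 \right)} \left(-29\right) = \left(- \frac{154}{31} + \sqrt{5}\right) \left(-29\right) = \frac{4466}{31} - 29 \sqrt{5}$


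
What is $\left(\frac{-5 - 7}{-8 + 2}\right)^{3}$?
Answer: $8$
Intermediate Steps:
$\left(\frac{-5 - 7}{-8 + 2}\right)^{3} = \left(- \frac{12}{-6}\right)^{3} = \left(\left(-12\right) \left(- \frac{1}{6}\right)\right)^{3} = 2^{3} = 8$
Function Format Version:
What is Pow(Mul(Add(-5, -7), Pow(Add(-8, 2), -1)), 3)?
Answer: 8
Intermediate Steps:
Pow(Mul(Add(-5, -7), Pow(Add(-8, 2), -1)), 3) = Pow(Mul(-12, Pow(-6, -1)), 3) = Pow(Mul(-12, Rational(-1, 6)), 3) = Pow(2, 3) = 8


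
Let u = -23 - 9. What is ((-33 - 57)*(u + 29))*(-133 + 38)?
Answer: -25650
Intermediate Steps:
u = -32
((-33 - 57)*(u + 29))*(-133 + 38) = ((-33 - 57)*(-32 + 29))*(-133 + 38) = -90*(-3)*(-95) = 270*(-95) = -25650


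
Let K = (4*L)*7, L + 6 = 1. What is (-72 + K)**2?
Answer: 44944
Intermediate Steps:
L = -5 (L = -6 + 1 = -5)
K = -140 (K = (4*(-5))*7 = -20*7 = -140)
(-72 + K)**2 = (-72 - 140)**2 = (-212)**2 = 44944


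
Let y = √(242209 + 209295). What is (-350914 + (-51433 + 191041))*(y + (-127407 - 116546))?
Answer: 51548732618 - 845224*√28219 ≈ 5.1407e+10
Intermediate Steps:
y = 4*√28219 (y = √451504 = 4*√28219 ≈ 671.94)
(-350914 + (-51433 + 191041))*(y + (-127407 - 116546)) = (-350914 + (-51433 + 191041))*(4*√28219 + (-127407 - 116546)) = (-350914 + 139608)*(4*√28219 - 243953) = -211306*(-243953 + 4*√28219) = 51548732618 - 845224*√28219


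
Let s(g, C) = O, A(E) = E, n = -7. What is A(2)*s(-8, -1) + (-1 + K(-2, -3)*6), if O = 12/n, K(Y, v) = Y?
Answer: -115/7 ≈ -16.429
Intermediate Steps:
O = -12/7 (O = 12/(-7) = 12*(-⅐) = -12/7 ≈ -1.7143)
s(g, C) = -12/7
A(2)*s(-8, -1) + (-1 + K(-2, -3)*6) = 2*(-12/7) + (-1 - 2*6) = -24/7 + (-1 - 12) = -24/7 - 13 = -115/7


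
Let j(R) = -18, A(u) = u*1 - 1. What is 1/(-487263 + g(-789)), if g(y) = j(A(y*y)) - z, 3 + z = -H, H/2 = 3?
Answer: -1/487272 ≈ -2.0522e-6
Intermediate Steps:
H = 6 (H = 2*3 = 6)
A(u) = -1 + u (A(u) = u - 1 = -1 + u)
z = -9 (z = -3 - 1*6 = -3 - 6 = -9)
g(y) = -9 (g(y) = -18 - 1*(-9) = -18 + 9 = -9)
1/(-487263 + g(-789)) = 1/(-487263 - 9) = 1/(-487272) = -1/487272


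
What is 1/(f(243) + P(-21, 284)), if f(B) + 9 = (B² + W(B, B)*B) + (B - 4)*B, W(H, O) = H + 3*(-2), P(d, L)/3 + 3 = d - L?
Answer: 1/173784 ≈ 5.7543e-6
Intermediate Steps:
P(d, L) = -9 - 3*L + 3*d (P(d, L) = -9 + 3*(d - L) = -9 + (-3*L + 3*d) = -9 - 3*L + 3*d)
W(H, O) = -6 + H (W(H, O) = H - 6 = -6 + H)
f(B) = -9 + B² + B*(-6 + B) + B*(-4 + B) (f(B) = -9 + ((B² + (-6 + B)*B) + (B - 4)*B) = -9 + ((B² + B*(-6 + B)) + (-4 + B)*B) = -9 + ((B² + B*(-6 + B)) + B*(-4 + B)) = -9 + (B² + B*(-6 + B) + B*(-4 + B)) = -9 + B² + B*(-6 + B) + B*(-4 + B))
1/(f(243) + P(-21, 284)) = 1/((-9 - 10*243 + 3*243²) + (-9 - 3*284 + 3*(-21))) = 1/((-9 - 2430 + 3*59049) + (-9 - 852 - 63)) = 1/((-9 - 2430 + 177147) - 924) = 1/(174708 - 924) = 1/173784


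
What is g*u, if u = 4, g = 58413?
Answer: 233652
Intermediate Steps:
g*u = 58413*4 = 233652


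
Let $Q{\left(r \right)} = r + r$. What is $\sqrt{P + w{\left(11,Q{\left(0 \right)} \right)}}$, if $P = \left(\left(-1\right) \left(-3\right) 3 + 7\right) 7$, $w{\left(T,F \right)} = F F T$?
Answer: $4 \sqrt{7} \approx 10.583$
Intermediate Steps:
$Q{\left(r \right)} = 2 r$
$w{\left(T,F \right)} = T F^{2}$ ($w{\left(T,F \right)} = F^{2} T = T F^{2}$)
$P = 112$ ($P = \left(3 \cdot 3 + 7\right) 7 = \left(9 + 7\right) 7 = 16 \cdot 7 = 112$)
$\sqrt{P + w{\left(11,Q{\left(0 \right)} \right)}} = \sqrt{112 + 11 \left(2 \cdot 0\right)^{2}} = \sqrt{112 + 11 \cdot 0^{2}} = \sqrt{112 + 11 \cdot 0} = \sqrt{112 + 0} = \sqrt{112} = 4 \sqrt{7}$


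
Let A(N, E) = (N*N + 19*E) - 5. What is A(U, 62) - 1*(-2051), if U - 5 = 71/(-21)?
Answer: 1422940/441 ≈ 3226.6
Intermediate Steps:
U = 34/21 (U = 5 + 71/(-21) = 5 + 71*(-1/21) = 5 - 71/21 = 34/21 ≈ 1.6190)
A(N, E) = -5 + N² + 19*E (A(N, E) = (N² + 19*E) - 5 = -5 + N² + 19*E)
A(U, 62) - 1*(-2051) = (-5 + (34/21)² + 19*62) - 1*(-2051) = (-5 + 1156/441 + 1178) + 2051 = 518449/441 + 2051 = 1422940/441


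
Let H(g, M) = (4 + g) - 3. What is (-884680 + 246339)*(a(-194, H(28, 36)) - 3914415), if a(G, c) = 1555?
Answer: 2497738965260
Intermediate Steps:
H(g, M) = 1 + g
(-884680 + 246339)*(a(-194, H(28, 36)) - 3914415) = (-884680 + 246339)*(1555 - 3914415) = -638341*(-3912860) = 2497738965260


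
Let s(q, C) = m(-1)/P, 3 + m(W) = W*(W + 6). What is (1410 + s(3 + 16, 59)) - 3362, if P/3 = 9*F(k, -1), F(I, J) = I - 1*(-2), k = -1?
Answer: -52712/27 ≈ -1952.3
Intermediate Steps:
F(I, J) = 2 + I (F(I, J) = I + 2 = 2 + I)
m(W) = -3 + W*(6 + W) (m(W) = -3 + W*(W + 6) = -3 + W*(6 + W))
P = 27 (P = 3*(9*(2 - 1)) = 3*(9*1) = 3*9 = 27)
s(q, C) = -8/27 (s(q, C) = (-3 + (-1)**2 + 6*(-1))/27 = (-3 + 1 - 6)*(1/27) = -8*1/27 = -8/27)
(1410 + s(3 + 16, 59)) - 3362 = (1410 - 8/27) - 3362 = 38062/27 - 3362 = -52712/27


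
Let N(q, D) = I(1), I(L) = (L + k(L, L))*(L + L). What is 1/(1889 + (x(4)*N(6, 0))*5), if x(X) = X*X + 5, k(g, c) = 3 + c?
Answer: 1/2939 ≈ 0.00034025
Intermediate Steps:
I(L) = 2*L*(3 + 2*L) (I(L) = (L + (3 + L))*(L + L) = (3 + 2*L)*(2*L) = 2*L*(3 + 2*L))
N(q, D) = 10 (N(q, D) = 2*1*(3 + 2*1) = 2*1*(3 + 2) = 2*1*5 = 10)
x(X) = 5 + X**2 (x(X) = X**2 + 5 = 5 + X**2)
1/(1889 + (x(4)*N(6, 0))*5) = 1/(1889 + ((5 + 4**2)*10)*5) = 1/(1889 + ((5 + 16)*10)*5) = 1/(1889 + (21*10)*5) = 1/(1889 + 210*5) = 1/(1889 + 1050) = 1/2939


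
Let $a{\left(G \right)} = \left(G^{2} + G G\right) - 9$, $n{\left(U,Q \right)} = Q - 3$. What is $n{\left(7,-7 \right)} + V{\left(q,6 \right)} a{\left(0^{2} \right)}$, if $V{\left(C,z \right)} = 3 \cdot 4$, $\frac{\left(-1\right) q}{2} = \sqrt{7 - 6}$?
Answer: $-118$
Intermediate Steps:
$n{\left(U,Q \right)} = -3 + Q$
$q = -2$ ($q = - 2 \sqrt{7 - 6} = - 2 \sqrt{1} = \left(-2\right) 1 = -2$)
$V{\left(C,z \right)} = 12$
$a{\left(G \right)} = -9 + 2 G^{2}$ ($a{\left(G \right)} = \left(G^{2} + G^{2}\right) - 9 = 2 G^{2} - 9 = -9 + 2 G^{2}$)
$n{\left(7,-7 \right)} + V{\left(q,6 \right)} a{\left(0^{2} \right)} = \left(-3 - 7\right) + 12 \left(-9 + 2 \left(0^{2}\right)^{2}\right) = -10 + 12 \left(-9 + 2 \cdot 0^{2}\right) = -10 + 12 \left(-9 + 2 \cdot 0\right) = -10 + 12 \left(-9 + 0\right) = -10 + 12 \left(-9\right) = -10 - 108 = -118$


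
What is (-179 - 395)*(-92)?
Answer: 52808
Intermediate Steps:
(-179 - 395)*(-92) = -574*(-92) = 52808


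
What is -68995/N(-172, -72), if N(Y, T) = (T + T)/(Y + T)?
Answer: -4208695/36 ≈ -1.1691e+5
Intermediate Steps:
N(Y, T) = 2*T/(T + Y) (N(Y, T) = (2*T)/(T + Y) = 2*T/(T + Y))
-68995/N(-172, -72) = -68995/(2*(-72)/(-72 - 172)) = -68995/(2*(-72)/(-244)) = -68995/(2*(-72)*(-1/244)) = -68995/36/61 = -68995*61/36 = -4208695/36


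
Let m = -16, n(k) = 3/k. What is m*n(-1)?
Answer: 48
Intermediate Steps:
m*n(-1) = -48/(-1) = -48*(-1) = -16*(-3) = 48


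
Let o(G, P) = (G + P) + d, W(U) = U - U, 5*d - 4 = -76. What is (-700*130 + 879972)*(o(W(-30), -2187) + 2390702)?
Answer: 9422300476916/5 ≈ 1.8845e+12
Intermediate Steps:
d = -72/5 (d = ⅘ + (⅕)*(-76) = ⅘ - 76/5 = -72/5 ≈ -14.400)
W(U) = 0
o(G, P) = -72/5 + G + P (o(G, P) = (G + P) - 72/5 = -72/5 + G + P)
(-700*130 + 879972)*(o(W(-30), -2187) + 2390702) = (-700*130 + 879972)*((-72/5 + 0 - 2187) + 2390702) = (-91000 + 879972)*(-11007/5 + 2390702) = 788972*(11942503/5) = 9422300476916/5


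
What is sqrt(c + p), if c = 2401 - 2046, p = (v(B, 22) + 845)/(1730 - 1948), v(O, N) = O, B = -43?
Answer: sqrt(4174046)/109 ≈ 18.744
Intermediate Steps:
p = -401/109 (p = (-43 + 845)/(1730 - 1948) = 802/(-218) = 802*(-1/218) = -401/109 ≈ -3.6789)
c = 355
sqrt(c + p) = sqrt(355 - 401/109) = sqrt(38294/109) = sqrt(4174046)/109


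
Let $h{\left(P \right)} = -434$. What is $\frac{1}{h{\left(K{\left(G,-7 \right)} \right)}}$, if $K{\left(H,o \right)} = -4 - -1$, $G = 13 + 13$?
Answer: $- \frac{1}{434} \approx -0.0023041$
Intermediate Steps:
$G = 26$
$K{\left(H,o \right)} = -3$ ($K{\left(H,o \right)} = -4 + 1 = -3$)
$\frac{1}{h{\left(K{\left(G,-7 \right)} \right)}} = \frac{1}{-434} = - \frac{1}{434}$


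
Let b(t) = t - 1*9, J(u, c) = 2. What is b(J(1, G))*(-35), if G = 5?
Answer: 245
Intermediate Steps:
b(t) = -9 + t (b(t) = t - 9 = -9 + t)
b(J(1, G))*(-35) = (-9 + 2)*(-35) = -7*(-35) = 245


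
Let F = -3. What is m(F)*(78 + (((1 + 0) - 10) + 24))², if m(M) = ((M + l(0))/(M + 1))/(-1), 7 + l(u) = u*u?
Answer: -43245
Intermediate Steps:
l(u) = -7 + u² (l(u) = -7 + u*u = -7 + u²)
m(M) = -(-7 + M)/(1 + M) (m(M) = ((M + (-7 + 0²))/(M + 1))/(-1) = ((M + (-7 + 0))/(1 + M))*(-1) = ((M - 7)/(1 + M))*(-1) = ((-7 + M)/(1 + M))*(-1) = -(-7 + M)/(1 + M))
m(F)*(78 + (((1 + 0) - 10) + 24))² = ((7 - 1*(-3))/(1 - 3))*(78 + (((1 + 0) - 10) + 24))² = ((7 + 3)/(-2))*(78 + ((1 - 10) + 24))² = (-½*10)*(78 + (-9 + 24))² = -5*(78 + 15)² = -5*93² = -5*8649 = -43245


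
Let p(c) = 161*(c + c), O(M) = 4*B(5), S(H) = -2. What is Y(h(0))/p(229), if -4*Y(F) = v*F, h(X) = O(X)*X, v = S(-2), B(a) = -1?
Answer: 0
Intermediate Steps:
v = -2
O(M) = -4 (O(M) = 4*(-1) = -4)
p(c) = 322*c (p(c) = 161*(2*c) = 322*c)
h(X) = -4*X
Y(F) = F/2 (Y(F) = -(-1)*F/2 = F/2)
Y(h(0))/p(229) = ((-4*0)/2)/((322*229)) = ((½)*0)/73738 = 0*(1/73738) = 0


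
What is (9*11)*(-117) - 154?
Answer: -11737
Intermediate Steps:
(9*11)*(-117) - 154 = 99*(-117) - 154 = -11583 - 154 = -11737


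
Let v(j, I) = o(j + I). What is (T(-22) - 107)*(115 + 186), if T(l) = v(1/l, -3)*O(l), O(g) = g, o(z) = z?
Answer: -12040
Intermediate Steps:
v(j, I) = I + j (v(j, I) = j + I = I + j)
T(l) = l*(-3 + 1/l) (T(l) = (-3 + 1/l)*l = l*(-3 + 1/l))
(T(-22) - 107)*(115 + 186) = ((1 - 3*(-22)) - 107)*(115 + 186) = ((1 + 66) - 107)*301 = (67 - 107)*301 = -40*301 = -12040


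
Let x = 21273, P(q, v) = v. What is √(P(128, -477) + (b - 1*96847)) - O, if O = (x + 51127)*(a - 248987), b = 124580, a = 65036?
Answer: 13318052400 + 2*√6814 ≈ 1.3318e+10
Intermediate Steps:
O = -13318052400 (O = (21273 + 51127)*(65036 - 248987) = 72400*(-183951) = -13318052400)
√(P(128, -477) + (b - 1*96847)) - O = √(-477 + (124580 - 1*96847)) - 1*(-13318052400) = √(-477 + (124580 - 96847)) + 13318052400 = √(-477 + 27733) + 13318052400 = √27256 + 13318052400 = 2*√6814 + 13318052400 = 13318052400 + 2*√6814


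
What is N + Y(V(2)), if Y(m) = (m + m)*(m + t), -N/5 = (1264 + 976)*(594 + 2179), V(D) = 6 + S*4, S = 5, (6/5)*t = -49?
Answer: -93175114/3 ≈ -3.1058e+7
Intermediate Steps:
t = -245/6 (t = (5/6)*(-49) = -245/6 ≈ -40.833)
V(D) = 26 (V(D) = 6 + 5*4 = 6 + 20 = 26)
N = -31057600 (N = -5*(1264 + 976)*(594 + 2179) = -11200*2773 = -5*6211520 = -31057600)
Y(m) = 2*m*(-245/6 + m) (Y(m) = (m + m)*(m - 245/6) = (2*m)*(-245/6 + m) = 2*m*(-245/6 + m))
N + Y(V(2)) = -31057600 + (1/3)*26*(-245 + 6*26) = -31057600 + (1/3)*26*(-245 + 156) = -31057600 + (1/3)*26*(-89) = -31057600 - 2314/3 = -93175114/3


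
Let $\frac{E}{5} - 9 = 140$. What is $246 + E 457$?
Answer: $340711$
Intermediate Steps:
$E = 745$ ($E = 45 + 5 \cdot 140 = 45 + 700 = 745$)
$246 + E 457 = 246 + 745 \cdot 457 = 246 + 340465 = 340711$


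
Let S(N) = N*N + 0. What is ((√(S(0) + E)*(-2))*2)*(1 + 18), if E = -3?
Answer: -76*I*√3 ≈ -131.64*I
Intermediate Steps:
S(N) = N² (S(N) = N² + 0 = N²)
((√(S(0) + E)*(-2))*2)*(1 + 18) = ((√(0² - 3)*(-2))*2)*(1 + 18) = ((√(0 - 3)*(-2))*2)*19 = ((√(-3)*(-2))*2)*19 = (((I*√3)*(-2))*2)*19 = (-2*I*√3*2)*19 = -4*I*√3*19 = -76*I*√3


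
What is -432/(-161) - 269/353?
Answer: 109187/56833 ≈ 1.9212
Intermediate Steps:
-432/(-161) - 269/353 = -432*(-1/161) - 269*1/353 = 432/161 - 269/353 = 109187/56833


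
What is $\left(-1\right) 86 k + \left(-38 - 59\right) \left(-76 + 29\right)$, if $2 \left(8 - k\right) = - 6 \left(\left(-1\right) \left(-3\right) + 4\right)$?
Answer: $2065$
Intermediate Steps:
$k = 29$ ($k = 8 - \frac{\left(-6\right) \left(\left(-1\right) \left(-3\right) + 4\right)}{2} = 8 - \frac{\left(-6\right) \left(3 + 4\right)}{2} = 8 - \frac{\left(-6\right) 7}{2} = 8 - -21 = 8 + 21 = 29$)
$\left(-1\right) 86 k + \left(-38 - 59\right) \left(-76 + 29\right) = \left(-1\right) 86 \cdot 29 + \left(-38 - 59\right) \left(-76 + 29\right) = \left(-86\right) 29 - -4559 = -2494 + 4559 = 2065$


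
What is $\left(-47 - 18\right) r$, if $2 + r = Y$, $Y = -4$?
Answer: $390$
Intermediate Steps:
$r = -6$ ($r = -2 - 4 = -6$)
$\left(-47 - 18\right) r = \left(-47 - 18\right) \left(-6\right) = \left(-65\right) \left(-6\right) = 390$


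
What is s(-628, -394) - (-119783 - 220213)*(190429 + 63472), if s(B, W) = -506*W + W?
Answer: 86325523366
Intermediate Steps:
s(B, W) = -505*W
s(-628, -394) - (-119783 - 220213)*(190429 + 63472) = -505*(-394) - (-119783 - 220213)*(190429 + 63472) = 198970 - (-339996)*253901 = 198970 - 1*(-86325324396) = 198970 + 86325324396 = 86325523366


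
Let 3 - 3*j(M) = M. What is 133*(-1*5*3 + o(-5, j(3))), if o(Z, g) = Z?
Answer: -2660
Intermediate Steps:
j(M) = 1 - M/3
133*(-1*5*3 + o(-5, j(3))) = 133*(-1*5*3 - 5) = 133*(-5*3 - 5) = 133*(-15 - 5) = 133*(-20) = -2660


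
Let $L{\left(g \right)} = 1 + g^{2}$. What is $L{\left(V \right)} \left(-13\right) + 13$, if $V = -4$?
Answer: $-208$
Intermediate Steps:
$L{\left(V \right)} \left(-13\right) + 13 = \left(1 + \left(-4\right)^{2}\right) \left(-13\right) + 13 = \left(1 + 16\right) \left(-13\right) + 13 = 17 \left(-13\right) + 13 = -221 + 13 = -208$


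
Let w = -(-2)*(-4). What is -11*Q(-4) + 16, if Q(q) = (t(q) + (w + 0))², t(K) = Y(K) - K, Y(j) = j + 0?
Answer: -688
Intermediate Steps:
Y(j) = j
t(K) = 0 (t(K) = K - K = 0)
w = -8 (w = -1*8 = -8)
Q(q) = 64 (Q(q) = (0 + (-8 + 0))² = (0 - 8)² = (-8)² = 64)
-11*Q(-4) + 16 = -11*64 + 16 = -704 + 16 = -688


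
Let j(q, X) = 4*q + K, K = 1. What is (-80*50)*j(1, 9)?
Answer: -20000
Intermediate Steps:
j(q, X) = 1 + 4*q (j(q, X) = 4*q + 1 = 1 + 4*q)
(-80*50)*j(1, 9) = (-80*50)*(1 + 4*1) = -4000*(1 + 4) = -4000*5 = -20000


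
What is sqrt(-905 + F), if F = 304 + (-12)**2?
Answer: I*sqrt(457) ≈ 21.378*I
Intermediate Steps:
F = 448 (F = 304 + 144 = 448)
sqrt(-905 + F) = sqrt(-905 + 448) = sqrt(-457) = I*sqrt(457)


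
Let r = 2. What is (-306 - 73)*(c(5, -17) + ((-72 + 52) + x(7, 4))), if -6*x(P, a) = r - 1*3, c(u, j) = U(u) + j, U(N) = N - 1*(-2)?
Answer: 67841/6 ≈ 11307.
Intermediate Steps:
U(N) = 2 + N (U(N) = N + 2 = 2 + N)
c(u, j) = 2 + j + u (c(u, j) = (2 + u) + j = 2 + j + u)
x(P, a) = ⅙ (x(P, a) = -(2 - 1*3)/6 = -(2 - 3)/6 = -⅙*(-1) = ⅙)
(-306 - 73)*(c(5, -17) + ((-72 + 52) + x(7, 4))) = (-306 - 73)*((2 - 17 + 5) + ((-72 + 52) + ⅙)) = -379*(-10 + (-20 + ⅙)) = -379*(-10 - 119/6) = -379*(-179/6) = 67841/6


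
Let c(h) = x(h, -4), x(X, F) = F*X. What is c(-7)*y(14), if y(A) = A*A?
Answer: 5488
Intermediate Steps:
y(A) = A²
c(h) = -4*h
c(-7)*y(14) = -4*(-7)*14² = 28*196 = 5488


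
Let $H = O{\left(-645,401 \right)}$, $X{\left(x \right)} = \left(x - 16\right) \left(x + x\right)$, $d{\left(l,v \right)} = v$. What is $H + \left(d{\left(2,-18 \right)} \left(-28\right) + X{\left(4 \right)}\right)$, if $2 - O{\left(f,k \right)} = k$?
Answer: $9$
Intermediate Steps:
$O{\left(f,k \right)} = 2 - k$
$X{\left(x \right)} = 2 x \left(-16 + x\right)$ ($X{\left(x \right)} = \left(-16 + x\right) 2 x = 2 x \left(-16 + x\right)$)
$H = -399$ ($H = 2 - 401 = -399$)
$H + \left(d{\left(2,-18 \right)} \left(-28\right) + X{\left(4 \right)}\right) = -399 + \left(\left(-18\right) \left(-28\right) + 2 \cdot 4 \left(-16 + 4\right)\right) = -399 + \left(504 + 2 \cdot 4 \left(-12\right)\right) = -399 + \left(504 - 96\right) = -399 + 408 = 9$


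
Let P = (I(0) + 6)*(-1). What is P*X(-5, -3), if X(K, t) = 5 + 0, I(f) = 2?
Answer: -40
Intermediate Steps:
X(K, t) = 5
P = -8 (P = (2 + 6)*(-1) = 8*(-1) = -8)
P*X(-5, -3) = -8*5 = -40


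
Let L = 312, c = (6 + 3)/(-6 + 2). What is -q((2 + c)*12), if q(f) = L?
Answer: -312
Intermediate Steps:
c = -9/4 (c = 9/(-4) = 9*(-¼) = -9/4 ≈ -2.2500)
q(f) = 312
-q((2 + c)*12) = -1*312 = -312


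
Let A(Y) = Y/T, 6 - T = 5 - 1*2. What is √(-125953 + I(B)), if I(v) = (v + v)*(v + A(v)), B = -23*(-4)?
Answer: I*√930441/3 ≈ 321.53*I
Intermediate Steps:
T = 3 (T = 6 - (5 - 1*2) = 6 - (5 - 2) = 6 - 1*3 = 6 - 3 = 3)
A(Y) = Y/3
B = 92
I(v) = 8*v²/3 (I(v) = (v + v)*(v + v/3) = (2*v)*(4*v/3) = 8*v²/3)
√(-125953 + I(B)) = √(-125953 + (8/3)*92²) = √(-125953 + (8/3)*8464) = √(-125953 + 67712/3) = √(-310147/3) = I*√930441/3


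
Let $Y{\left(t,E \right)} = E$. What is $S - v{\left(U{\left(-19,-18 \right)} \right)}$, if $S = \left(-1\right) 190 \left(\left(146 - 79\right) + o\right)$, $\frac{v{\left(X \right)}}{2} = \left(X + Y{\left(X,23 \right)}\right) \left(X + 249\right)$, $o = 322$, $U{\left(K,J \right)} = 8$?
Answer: $-89844$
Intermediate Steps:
$v{\left(X \right)} = 2 \left(23 + X\right) \left(249 + X\right)$ ($v{\left(X \right)} = 2 \left(X + 23\right) \left(X + 249\right) = 2 \left(23 + X\right) \left(249 + X\right)$)
$S = -73910$ ($S = \left(-1\right) 190 \left(\left(146 - 79\right) + 322\right) = - 190 \left(67 + 322\right) = \left(-190\right) 389 = -73910$)
$S - v{\left(U{\left(-19,-18 \right)} \right)} = -73910 - \left(11454 + 2 \cdot 8^{2} + 544 \cdot 8\right) = -73910 - \left(11454 + 2 \cdot 64 + 4352\right) = -73910 - \left(11454 + 128 + 4352\right) = -73910 - 15934 = -89844$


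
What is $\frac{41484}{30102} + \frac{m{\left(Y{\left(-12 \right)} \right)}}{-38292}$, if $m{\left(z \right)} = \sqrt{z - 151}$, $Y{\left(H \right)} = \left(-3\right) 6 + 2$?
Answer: $\frac{6914}{5017} - \frac{i \sqrt{167}}{38292} \approx 1.3781 - 0.00033748 i$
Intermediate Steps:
$Y{\left(H \right)} = -16$ ($Y{\left(H \right)} = -18 + 2 = -16$)
$m{\left(z \right)} = \sqrt{-151 + z}$
$\frac{41484}{30102} + \frac{m{\left(Y{\left(-12 \right)} \right)}}{-38292} = \frac{41484}{30102} + \frac{\sqrt{-151 - 16}}{-38292} = 41484 \cdot \frac{1}{30102} + \sqrt{-167} \left(- \frac{1}{38292}\right) = \frac{6914}{5017} + i \sqrt{167} \left(- \frac{1}{38292}\right) = \frac{6914}{5017} - \frac{i \sqrt{167}}{38292}$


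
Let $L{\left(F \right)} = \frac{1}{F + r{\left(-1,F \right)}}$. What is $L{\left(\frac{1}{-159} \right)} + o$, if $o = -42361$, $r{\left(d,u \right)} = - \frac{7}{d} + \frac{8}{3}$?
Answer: $- \frac{21688779}{512} \approx -42361.0$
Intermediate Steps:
$r{\left(d,u \right)} = \frac{8}{3} - \frac{7}{d}$ ($r{\left(d,u \right)} = - \frac{7}{d} + 8 \cdot \frac{1}{3} = - \frac{7}{d} + \frac{8}{3} = \frac{8}{3} - \frac{7}{d}$)
$L{\left(F \right)} = \frac{1}{\frac{29}{3} + F}$ ($L{\left(F \right)} = \frac{1}{F - \left(- \frac{8}{3} + \frac{7}{-1}\right)} = \frac{1}{F + \left(\frac{8}{3} - -7\right)} = \frac{1}{F + \left(\frac{8}{3} + 7\right)} = \frac{1}{F + \frac{29}{3}} = \frac{1}{\frac{29}{3} + F}$)
$L{\left(\frac{1}{-159} \right)} + o = \frac{3}{29 + \frac{3}{-159}} - 42361 = \frac{3}{29 + 3 \left(- \frac{1}{159}\right)} - 42361 = \frac{3}{29 - \frac{1}{53}} - 42361 = \frac{3}{\frac{1536}{53}} - 42361 = 3 \cdot \frac{53}{1536} - 42361 = \frac{53}{512} - 42361 = - \frac{21688779}{512}$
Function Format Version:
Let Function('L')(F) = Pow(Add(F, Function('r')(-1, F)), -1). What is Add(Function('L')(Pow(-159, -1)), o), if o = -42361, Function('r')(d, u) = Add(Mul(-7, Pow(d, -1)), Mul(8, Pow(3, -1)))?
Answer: Rational(-21688779, 512) ≈ -42361.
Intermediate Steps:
Function('r')(d, u) = Add(Rational(8, 3), Mul(-7, Pow(d, -1))) (Function('r')(d, u) = Add(Mul(-7, Pow(d, -1)), Mul(8, Rational(1, 3))) = Add(Mul(-7, Pow(d, -1)), Rational(8, 3)) = Add(Rational(8, 3), Mul(-7, Pow(d, -1))))
Function('L')(F) = Pow(Add(Rational(29, 3), F), -1) (Function('L')(F) = Pow(Add(F, Add(Rational(8, 3), Mul(-7, Pow(-1, -1)))), -1) = Pow(Add(F, Add(Rational(8, 3), Mul(-7, -1))), -1) = Pow(Add(F, Add(Rational(8, 3), 7)), -1) = Pow(Add(F, Rational(29, 3)), -1) = Pow(Add(Rational(29, 3), F), -1))
Add(Function('L')(Pow(-159, -1)), o) = Add(Mul(3, Pow(Add(29, Mul(3, Pow(-159, -1))), -1)), -42361) = Add(Mul(3, Pow(Add(29, Mul(3, Rational(-1, 159))), -1)), -42361) = Add(Mul(3, Pow(Add(29, Rational(-1, 53)), -1)), -42361) = Add(Mul(3, Pow(Rational(1536, 53), -1)), -42361) = Add(Mul(3, Rational(53, 1536)), -42361) = Add(Rational(53, 512), -42361) = Rational(-21688779, 512)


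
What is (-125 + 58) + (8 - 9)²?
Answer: -66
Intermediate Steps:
(-125 + 58) + (8 - 9)² = -67 + (-1)² = -67 + 1 = -66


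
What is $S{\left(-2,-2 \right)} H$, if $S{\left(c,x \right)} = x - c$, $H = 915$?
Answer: $0$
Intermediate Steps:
$S{\left(-2,-2 \right)} H = \left(-2 - -2\right) 915 = \left(-2 + 2\right) 915 = 0 \cdot 915 = 0$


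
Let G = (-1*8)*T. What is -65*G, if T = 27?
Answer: 14040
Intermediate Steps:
G = -216 (G = -1*8*27 = -8*27 = -216)
-65*G = -65*(-216) = 14040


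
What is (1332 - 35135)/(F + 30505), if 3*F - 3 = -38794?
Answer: -14487/7532 ≈ -1.9234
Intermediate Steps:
F = -38791/3 (F = 1 + (⅓)*(-38794) = 1 - 38794/3 = -38791/3 ≈ -12930.)
(1332 - 35135)/(F + 30505) = (1332 - 35135)/(-38791/3 + 30505) = -33803/52724/3 = -33803*3/52724 = -14487/7532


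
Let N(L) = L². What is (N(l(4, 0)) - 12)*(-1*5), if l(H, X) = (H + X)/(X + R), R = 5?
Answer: 284/5 ≈ 56.800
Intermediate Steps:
l(H, X) = (H + X)/(5 + X) (l(H, X) = (H + X)/(X + 5) = (H + X)/(5 + X))
(N(l(4, 0)) - 12)*(-1*5) = (((4 + 0)/(5 + 0))² - 12)*(-1*5) = ((4/5)² - 12)*(-5) = (((⅕)*4)² - 12)*(-5) = ((⅘)² - 12)*(-5) = (16/25 - 12)*(-5) = -284/25*(-5) = 284/5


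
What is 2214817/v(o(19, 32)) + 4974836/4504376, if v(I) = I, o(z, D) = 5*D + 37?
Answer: 2494337145471/221840518 ≈ 11244.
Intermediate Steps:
o(z, D) = 37 + 5*D
2214817/v(o(19, 32)) + 4974836/4504376 = 2214817/(37 + 5*32) + 4974836/4504376 = 2214817/(37 + 160) + 4974836*(1/4504376) = 2214817/197 + 1243709/1126094 = 2494337145471/221840518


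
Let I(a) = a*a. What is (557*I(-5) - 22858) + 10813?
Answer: 1880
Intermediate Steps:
I(a) = a**2
(557*I(-5) - 22858) + 10813 = (557*(-5)**2 - 22858) + 10813 = (557*25 - 22858) + 10813 = (13925 - 22858) + 10813 = -8933 + 10813 = 1880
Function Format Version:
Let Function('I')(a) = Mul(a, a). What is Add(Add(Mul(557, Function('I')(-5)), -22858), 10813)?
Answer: 1880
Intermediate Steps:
Function('I')(a) = Pow(a, 2)
Add(Add(Mul(557, Function('I')(-5)), -22858), 10813) = Add(Add(Mul(557, Pow(-5, 2)), -22858), 10813) = Add(Add(Mul(557, 25), -22858), 10813) = Add(Add(13925, -22858), 10813) = Add(-8933, 10813) = 1880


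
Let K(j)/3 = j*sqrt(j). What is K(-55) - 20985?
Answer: -20985 - 165*I*sqrt(55) ≈ -20985.0 - 1223.7*I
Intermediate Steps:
K(j) = 3*j**(3/2) (K(j) = 3*(j*sqrt(j)) = 3*j**(3/2))
K(-55) - 20985 = 3*(-55)**(3/2) - 20985 = 3*(-55*I*sqrt(55)) - 20985 = -165*I*sqrt(55) - 20985 = -20985 - 165*I*sqrt(55)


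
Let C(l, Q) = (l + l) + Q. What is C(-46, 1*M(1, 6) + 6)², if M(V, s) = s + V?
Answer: 6241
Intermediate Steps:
M(V, s) = V + s
C(l, Q) = Q + 2*l (C(l, Q) = 2*l + Q = Q + 2*l)
C(-46, 1*M(1, 6) + 6)² = ((1*(1 + 6) + 6) + 2*(-46))² = ((1*7 + 6) - 92)² = ((7 + 6) - 92)² = (13 - 92)² = (-79)² = 6241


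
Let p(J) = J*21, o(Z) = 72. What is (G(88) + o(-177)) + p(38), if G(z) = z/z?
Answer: 871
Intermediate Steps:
G(z) = 1
p(J) = 21*J
(G(88) + o(-177)) + p(38) = (1 + 72) + 21*38 = 73 + 798 = 871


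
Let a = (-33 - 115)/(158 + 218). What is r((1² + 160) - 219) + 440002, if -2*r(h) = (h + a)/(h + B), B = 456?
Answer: 32922715137/74824 ≈ 4.4000e+5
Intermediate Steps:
a = -37/94 (a = -148/376 = -148*1/376 = -37/94 ≈ -0.39362)
r(h) = -(-37/94 + h)/(2*(456 + h)) (r(h) = -(h - 37/94)/(2*(h + 456)) = -(-37/94 + h)/(2*(456 + h)))
r((1² + 160) - 219) + 440002 = (37 - 94*((1² + 160) - 219))/(188*(456 + ((1² + 160) - 219))) + 440002 = (37 - 94*((1 + 160) - 219))/(188*(456 + ((1 + 160) - 219))) + 440002 = (37 - 94*(161 - 219))/(188*(456 + (161 - 219))) + 440002 = (37 - 94*(-58))/(188*(456 - 58)) + 440002 = (1/188)*(37 + 5452)/398 + 440002 = (1/188)*(1/398)*5489 + 440002 = 5489/74824 + 440002 = 32922715137/74824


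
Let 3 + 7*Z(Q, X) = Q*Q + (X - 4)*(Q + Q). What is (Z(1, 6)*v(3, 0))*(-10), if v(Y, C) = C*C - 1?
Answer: 20/7 ≈ 2.8571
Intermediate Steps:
v(Y, C) = -1 + C² (v(Y, C) = C² - 1 = -1 + C²)
Z(Q, X) = -3/7 + Q²/7 + 2*Q*(-4 + X)/7 (Z(Q, X) = -3/7 + (Q*Q + (X - 4)*(Q + Q))/7 = -3/7 + (Q² + (-4 + X)*(2*Q))/7 = -3/7 + (Q² + 2*Q*(-4 + X))/7 = -3/7 + (Q²/7 + 2*Q*(-4 + X)/7) = -3/7 + Q²/7 + 2*Q*(-4 + X)/7)
(Z(1, 6)*v(3, 0))*(-10) = ((-3/7 - 8/7*1 + (⅐)*1² + (2/7)*1*6)*(-1 + 0²))*(-10) = ((-3/7 - 8/7 + (⅐)*1 + 12/7)*(-1 + 0))*(-10) = ((-3/7 - 8/7 + ⅐ + 12/7)*(-1))*(-10) = ((2/7)*(-1))*(-10) = -2/7*(-10) = 20/7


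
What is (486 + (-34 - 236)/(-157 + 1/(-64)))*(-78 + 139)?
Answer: 298966734/10049 ≈ 29751.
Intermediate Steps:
(486 + (-34 - 236)/(-157 + 1/(-64)))*(-78 + 139) = (486 - 270/(-157 - 1/64))*61 = (486 - 270/(-10049/64))*61 = (486 - 270*(-64/10049))*61 = (486 + 17280/10049)*61 = (4901094/10049)*61 = 298966734/10049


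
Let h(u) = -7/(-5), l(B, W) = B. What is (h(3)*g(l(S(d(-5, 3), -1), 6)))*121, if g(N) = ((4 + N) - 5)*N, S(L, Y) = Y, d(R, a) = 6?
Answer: 1694/5 ≈ 338.80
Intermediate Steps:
g(N) = N*(-1 + N) (g(N) = (-1 + N)*N = N*(-1 + N))
h(u) = 7/5 (h(u) = -7*(-⅕) = 7/5)
(h(3)*g(l(S(d(-5, 3), -1), 6)))*121 = (7*(-(-1 - 1))/5)*121 = (7*(-1*(-2))/5)*121 = ((7/5)*2)*121 = (14/5)*121 = 1694/5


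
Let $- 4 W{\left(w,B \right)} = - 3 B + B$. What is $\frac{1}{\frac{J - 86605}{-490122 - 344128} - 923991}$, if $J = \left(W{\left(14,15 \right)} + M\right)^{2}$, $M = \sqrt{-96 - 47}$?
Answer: $\frac{3337000 i}{3 \left(- 1027785873411 i + 20 \sqrt{143}\right)} \approx -1.0823 \cdot 10^{-6} + 2.5184 \cdot 10^{-16} i$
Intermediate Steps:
$M = i \sqrt{143}$ ($M = \sqrt{-143} = i \sqrt{143} \approx 11.958 i$)
$W{\left(w,B \right)} = \frac{B}{2}$ ($W{\left(w,B \right)} = - \frac{- 3 B + B}{4} = - \frac{\left(-2\right) B}{4} = \frac{B}{2}$)
$J = \left(\frac{15}{2} + i \sqrt{143}\right)^{2}$ ($J = \left(\frac{1}{2} \cdot 15 + i \sqrt{143}\right)^{2} = \left(\frac{15}{2} + i \sqrt{143}\right)^{2} \approx -86.75 + 179.37 i$)
$\frac{1}{\frac{J - 86605}{-490122 - 344128} - 923991} = \frac{1}{\frac{\left(- \frac{347}{4} + 15 i \sqrt{143}\right) - 86605}{-490122 - 344128} - 923991} = \frac{1}{\frac{- \frac{346767}{4} + 15 i \sqrt{143}}{-834250} - 923991} = \frac{1}{\left(- \frac{346767}{4} + 15 i \sqrt{143}\right) \left(- \frac{1}{834250}\right) - 923991} = \frac{1}{\left(\frac{346767}{3337000} - \frac{3 i \sqrt{143}}{166850}\right) - 923991} = \frac{1}{- \frac{3083357620233}{3337000} - \frac{3 i \sqrt{143}}{166850}}$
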